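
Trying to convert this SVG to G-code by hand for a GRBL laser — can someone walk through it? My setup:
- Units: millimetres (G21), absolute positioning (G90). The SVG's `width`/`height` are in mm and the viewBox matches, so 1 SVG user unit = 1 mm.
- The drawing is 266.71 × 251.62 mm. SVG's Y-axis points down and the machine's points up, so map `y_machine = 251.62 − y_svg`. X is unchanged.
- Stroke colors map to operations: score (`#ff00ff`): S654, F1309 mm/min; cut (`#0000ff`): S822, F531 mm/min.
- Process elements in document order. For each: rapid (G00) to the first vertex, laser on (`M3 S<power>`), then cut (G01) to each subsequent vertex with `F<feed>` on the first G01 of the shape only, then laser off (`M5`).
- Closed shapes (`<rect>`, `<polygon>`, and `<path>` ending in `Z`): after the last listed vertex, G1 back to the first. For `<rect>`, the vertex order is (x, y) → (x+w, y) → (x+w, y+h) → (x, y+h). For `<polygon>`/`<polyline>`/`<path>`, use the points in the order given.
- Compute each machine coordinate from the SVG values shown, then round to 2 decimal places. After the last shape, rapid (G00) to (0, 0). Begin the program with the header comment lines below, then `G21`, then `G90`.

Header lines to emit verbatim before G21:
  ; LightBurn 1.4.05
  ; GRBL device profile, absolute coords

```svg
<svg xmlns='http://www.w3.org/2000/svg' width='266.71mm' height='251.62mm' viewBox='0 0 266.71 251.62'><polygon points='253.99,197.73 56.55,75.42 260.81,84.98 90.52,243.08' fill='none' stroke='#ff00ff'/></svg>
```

1 u = 1 mm; y_m = 251.62 − y.

[1] `<polygon>` closed polygon, #ff00ff→score S654 F1309: (253.99,53.89) → (56.55,176.20) → (260.81,166.64) → (90.52,8.54) → (253.99,53.89) (closed)

; LightBurn 1.4.05
; GRBL device profile, absolute coords
G21
G90
G00 X253.99 Y53.89
M3 S654
G01 X56.55 Y176.20 F1309
G01 X260.81 Y166.64
G01 X90.52 Y8.54
G01 X253.99 Y53.89
M5
G00 X0.00 Y0.00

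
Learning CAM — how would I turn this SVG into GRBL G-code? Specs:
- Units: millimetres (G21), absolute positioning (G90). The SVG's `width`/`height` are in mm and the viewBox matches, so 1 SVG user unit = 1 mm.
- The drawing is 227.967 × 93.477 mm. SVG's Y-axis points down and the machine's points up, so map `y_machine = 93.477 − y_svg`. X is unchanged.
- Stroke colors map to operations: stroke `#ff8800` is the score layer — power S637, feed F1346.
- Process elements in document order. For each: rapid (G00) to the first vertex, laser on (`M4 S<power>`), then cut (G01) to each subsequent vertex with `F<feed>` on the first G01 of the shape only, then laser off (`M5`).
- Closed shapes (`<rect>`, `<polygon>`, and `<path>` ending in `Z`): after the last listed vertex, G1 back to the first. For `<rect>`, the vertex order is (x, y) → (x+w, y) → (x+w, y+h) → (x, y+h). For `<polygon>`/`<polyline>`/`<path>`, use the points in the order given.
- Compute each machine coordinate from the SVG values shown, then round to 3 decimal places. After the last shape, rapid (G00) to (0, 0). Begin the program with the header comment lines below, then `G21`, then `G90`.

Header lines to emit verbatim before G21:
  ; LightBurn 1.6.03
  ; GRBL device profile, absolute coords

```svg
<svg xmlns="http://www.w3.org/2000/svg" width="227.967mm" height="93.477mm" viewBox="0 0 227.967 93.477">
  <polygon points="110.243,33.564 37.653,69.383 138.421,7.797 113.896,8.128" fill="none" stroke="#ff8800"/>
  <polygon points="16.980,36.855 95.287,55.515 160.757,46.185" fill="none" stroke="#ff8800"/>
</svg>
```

; LightBurn 1.6.03
; GRBL device profile, absolute coords
G21
G90
G00 X110.243 Y59.913
M4 S637
G01 X37.653 Y24.094 F1346
G01 X138.421 Y85.680
G01 X113.896 Y85.349
G01 X110.243 Y59.913
M5
G00 X16.980 Y56.622
M4 S637
G01 X95.287 Y37.962 F1346
G01 X160.757 Y47.292
G01 X16.980 Y56.622
M5
G00 X0.000 Y0.000

Since the viewBox matches the mm dimensions, user units are millimetres directly. The only transform is the Y-flip y_m = 93.477 − y_svg.

Shape 1 is a closed polygon drawn with `<polygon>`. Its stroke #ff8800 means score at S637, F1346. After flipping Y the toolpath is (110.243,59.913) → (37.653,24.094) → (138.421,85.680) → (113.896,85.349) → (110.243,59.913), returning to the start.

Shape 2 is a closed polygon drawn with `<polygon>`. Its stroke #ff8800 means score at S637, F1346. After flipping Y the toolpath is (16.980,56.622) → (95.287,37.962) → (160.757,47.292) → (16.980,56.622), returning to the start.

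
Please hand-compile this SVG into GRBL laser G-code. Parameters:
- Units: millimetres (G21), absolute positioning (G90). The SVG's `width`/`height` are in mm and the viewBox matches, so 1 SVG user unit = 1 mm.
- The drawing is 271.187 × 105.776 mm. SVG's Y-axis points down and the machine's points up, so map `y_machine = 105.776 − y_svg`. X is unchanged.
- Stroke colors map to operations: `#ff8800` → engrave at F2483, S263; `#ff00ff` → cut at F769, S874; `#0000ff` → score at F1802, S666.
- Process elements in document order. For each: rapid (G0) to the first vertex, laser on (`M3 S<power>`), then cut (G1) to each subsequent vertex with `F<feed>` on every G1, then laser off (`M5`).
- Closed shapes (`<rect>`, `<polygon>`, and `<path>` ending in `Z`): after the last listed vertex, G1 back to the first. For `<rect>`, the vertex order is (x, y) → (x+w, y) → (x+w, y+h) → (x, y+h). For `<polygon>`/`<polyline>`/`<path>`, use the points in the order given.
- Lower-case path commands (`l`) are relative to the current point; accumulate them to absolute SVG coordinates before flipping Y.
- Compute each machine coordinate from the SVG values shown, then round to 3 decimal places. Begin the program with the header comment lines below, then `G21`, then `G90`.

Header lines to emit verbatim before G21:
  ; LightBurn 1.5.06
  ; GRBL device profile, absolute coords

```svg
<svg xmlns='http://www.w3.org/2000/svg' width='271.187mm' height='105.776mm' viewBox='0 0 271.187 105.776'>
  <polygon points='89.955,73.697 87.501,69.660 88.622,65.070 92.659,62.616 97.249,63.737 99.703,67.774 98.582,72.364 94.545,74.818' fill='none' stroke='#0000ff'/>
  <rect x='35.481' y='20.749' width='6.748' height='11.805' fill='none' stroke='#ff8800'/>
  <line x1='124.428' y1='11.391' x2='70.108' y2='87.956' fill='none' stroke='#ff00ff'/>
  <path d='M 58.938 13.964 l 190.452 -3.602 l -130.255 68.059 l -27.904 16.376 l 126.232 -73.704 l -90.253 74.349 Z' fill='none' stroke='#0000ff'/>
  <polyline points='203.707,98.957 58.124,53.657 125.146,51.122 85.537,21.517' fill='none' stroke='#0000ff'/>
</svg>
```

; LightBurn 1.5.06
; GRBL device profile, absolute coords
G21
G90
G0 X89.955 Y32.079
M3 S666
G1 X87.501 Y36.116 F1802
G1 X88.622 Y40.706 F1802
G1 X92.659 Y43.160 F1802
G1 X97.249 Y42.039 F1802
G1 X99.703 Y38.002 F1802
G1 X98.582 Y33.412 F1802
G1 X94.545 Y30.958 F1802
G1 X89.955 Y32.079 F1802
M5
G0 X35.481 Y85.027
M3 S263
G1 X42.229 Y85.027 F2483
G1 X42.229 Y73.222 F2483
G1 X35.481 Y73.222 F2483
G1 X35.481 Y85.027 F2483
M5
G0 X124.428 Y94.385
M3 S874
G1 X70.108 Y17.820 F769
M5
G0 X58.938 Y91.812
M3 S666
G1 X249.390 Y95.414 F1802
G1 X119.135 Y27.355 F1802
G1 X91.231 Y10.979 F1802
G1 X217.463 Y84.683 F1802
G1 X127.210 Y10.334 F1802
G1 X58.938 Y91.812 F1802
M5
G0 X203.707 Y6.819
M3 S666
G1 X58.124 Y52.119 F1802
G1 X125.146 Y54.654 F1802
G1 X85.537 Y84.259 F1802
M5

viewBox `0 0 271.187 105.776` with mm width/height → 1 unit = 1 mm. Flip: y_m = 105.776 − y_svg.

**Shape 1** — `<polygon>` regular polygon, stroke `#0000ff` → score (S666, F1802). Machine vertices: (89.955,32.079) → (87.501,36.116) → (88.622,40.706) → (92.659,43.160) → (97.249,42.039) → (99.703,38.002) → (98.582,33.412) → (94.545,30.958) → (89.955,32.079). Closed: final G1 returns to the first vertex.

**Shape 2** — `<rect>` rectangle, stroke `#ff8800` → engrave (S263, F2483). Machine vertices: (35.481,85.027) → (42.229,85.027) → (42.229,73.222) → (35.481,73.222) → (35.481,85.027). Closed: final G1 returns to the first vertex.

**Shape 3** — `<line>` line segment, stroke `#ff00ff` → cut (S874, F769). Machine vertices: (124.428,94.385) → (70.108,17.820). Open path.

**Shape 4** — `<path>` closed polygon, stroke `#0000ff` → score (S666, F1802). Machine vertices: (58.938,91.812) → (249.390,95.414) → (119.135,27.355) → (91.231,10.979) → (217.463,84.683) → (127.210,10.334) → (58.938,91.812). Closed: final G1 returns to the first vertex.

**Shape 5** — `<polyline>` open polyline, stroke `#0000ff` → score (S666, F1802). Machine vertices: (203.707,6.819) → (58.124,52.119) → (125.146,54.654) → (85.537,84.259). Open path.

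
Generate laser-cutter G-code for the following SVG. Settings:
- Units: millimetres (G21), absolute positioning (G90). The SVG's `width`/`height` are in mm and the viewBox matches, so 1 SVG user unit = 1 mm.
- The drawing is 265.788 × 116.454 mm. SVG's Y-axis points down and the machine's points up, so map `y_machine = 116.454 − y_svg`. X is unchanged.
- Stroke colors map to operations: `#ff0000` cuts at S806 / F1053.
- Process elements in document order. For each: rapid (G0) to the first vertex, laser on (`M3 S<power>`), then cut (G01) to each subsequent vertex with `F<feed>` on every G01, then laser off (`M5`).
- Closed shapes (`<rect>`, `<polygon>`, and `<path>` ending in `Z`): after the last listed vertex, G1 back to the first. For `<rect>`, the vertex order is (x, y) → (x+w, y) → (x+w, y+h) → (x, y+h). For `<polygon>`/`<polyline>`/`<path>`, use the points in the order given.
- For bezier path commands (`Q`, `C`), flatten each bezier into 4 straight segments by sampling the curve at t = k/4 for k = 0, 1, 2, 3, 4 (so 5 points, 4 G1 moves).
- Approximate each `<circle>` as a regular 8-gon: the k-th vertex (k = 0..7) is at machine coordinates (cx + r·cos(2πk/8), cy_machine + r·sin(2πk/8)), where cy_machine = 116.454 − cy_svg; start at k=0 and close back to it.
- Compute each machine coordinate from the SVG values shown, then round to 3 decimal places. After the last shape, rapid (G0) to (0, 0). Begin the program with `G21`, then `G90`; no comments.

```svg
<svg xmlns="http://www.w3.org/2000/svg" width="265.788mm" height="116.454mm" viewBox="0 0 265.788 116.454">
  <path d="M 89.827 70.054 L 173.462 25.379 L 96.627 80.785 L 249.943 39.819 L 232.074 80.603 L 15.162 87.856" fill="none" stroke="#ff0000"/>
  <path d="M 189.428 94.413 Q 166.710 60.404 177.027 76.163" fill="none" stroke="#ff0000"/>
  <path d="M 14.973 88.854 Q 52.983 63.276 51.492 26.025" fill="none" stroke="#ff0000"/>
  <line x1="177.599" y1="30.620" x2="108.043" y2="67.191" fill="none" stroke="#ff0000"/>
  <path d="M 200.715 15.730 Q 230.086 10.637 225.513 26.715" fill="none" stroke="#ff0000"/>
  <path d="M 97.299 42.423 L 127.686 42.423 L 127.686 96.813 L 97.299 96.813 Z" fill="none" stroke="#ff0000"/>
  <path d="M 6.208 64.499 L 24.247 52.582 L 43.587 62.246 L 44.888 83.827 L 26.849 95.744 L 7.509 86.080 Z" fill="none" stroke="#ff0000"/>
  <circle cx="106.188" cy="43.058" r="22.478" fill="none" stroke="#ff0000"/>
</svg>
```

G21
G90
G0 X89.827 Y46.400
M3 S806
G01 X173.462 Y91.075 F1053
G01 X96.627 Y35.669 F1053
G01 X249.943 Y76.635 F1053
G01 X232.074 Y35.851 F1053
G01 X15.162 Y28.598 F1053
M5
G0 X189.428 Y22.041
M3 S806
G01 X180.134 Y35.935 F1053
G01 X174.969 Y43.608 F1053
G01 X173.933 Y45.060 F1053
G01 X177.027 Y40.291 F1053
M5
G0 X14.973 Y27.600
M3 S806
G01 X31.509 Y41.119 F1053
G01 X43.108 Y56.096 F1053
G01 X49.769 Y72.533 F1053
G01 X51.492 Y90.429 F1053
M5
G0 X177.599 Y85.834
M3 S806
G01 X108.043 Y49.263 F1053
M5
G0 X200.715 Y100.724
M3 S806
G01 X213.279 Y101.947 F1053
G01 X221.600 Y100.524 F1053
G01 X225.678 Y96.455 F1053
G01 X225.513 Y89.739 F1053
M5
G0 X97.299 Y74.031
M3 S806
G01 X127.686 Y74.031 F1053
G01 X127.686 Y19.641 F1053
G01 X97.299 Y19.641 F1053
G01 X97.299 Y74.031 F1053
M5
G0 X6.208 Y51.955
M3 S806
G01 X24.247 Y63.872 F1053
G01 X43.587 Y54.208 F1053
G01 X44.888 Y32.627 F1053
G01 X26.849 Y20.710 F1053
G01 X7.509 Y30.374 F1053
G01 X6.208 Y51.955 F1053
M5
G0 X128.666 Y73.396
M3 S806
G01 X122.082 Y89.290 F1053
G01 X106.188 Y95.874 F1053
G01 X90.294 Y89.290 F1053
G01 X83.710 Y73.396 F1053
G01 X90.294 Y57.502 F1053
G01 X106.188 Y50.918 F1053
G01 X122.082 Y57.502 F1053
G01 X128.666 Y73.396 F1053
M5
G0 X0.000 Y0.000

1 u = 1 mm; y_m = 116.454 − y.

[1] `<path>` open polyline, #ff0000→cut S806 F1053: (89.827,46.400) → (173.462,91.075) → (96.627,35.669) → (249.943,76.635) → (232.074,35.851) → (15.162,28.598)

[2] `<path>` quadratic bezier, #ff0000→cut S806 F1053: (189.428,22.041) → (180.134,35.935) → (174.969,43.608) → (173.933,45.060) → (177.027,40.291)

[3] `<path>` quadratic bezier, #ff0000→cut S806 F1053: (14.973,27.600) → (31.509,41.119) → (43.108,56.096) → (49.769,72.533) → (51.492,90.429)

[4] `<line>` line segment, #ff0000→cut S806 F1053: (177.599,85.834) → (108.043,49.263)

[5] `<path>` quadratic bezier, #ff0000→cut S806 F1053: (200.715,100.724) → (213.279,101.947) → (221.600,100.524) → (225.678,96.455) → (225.513,89.739)

[6] `<path>` rectangle, #ff0000→cut S806 F1053: (97.299,74.031) → (127.686,74.031) → (127.686,19.641) → (97.299,19.641) → (97.299,74.031) (closed)

[7] `<path>` regular polygon, #ff0000→cut S806 F1053: (6.208,51.955) → (24.247,63.872) → (43.587,54.208) → (44.888,32.627) → (26.849,20.710) → (7.509,30.374) → (6.208,51.955) (closed)

[8] `<circle>` circle, #ff0000→cut S806 F1053: (128.666,73.396) → (122.082,89.290) → (106.188,95.874) → (90.294,89.290) → (83.710,73.396) → (90.294,57.502) → (106.188,50.918) → (122.082,57.502) → (128.666,73.396) (closed)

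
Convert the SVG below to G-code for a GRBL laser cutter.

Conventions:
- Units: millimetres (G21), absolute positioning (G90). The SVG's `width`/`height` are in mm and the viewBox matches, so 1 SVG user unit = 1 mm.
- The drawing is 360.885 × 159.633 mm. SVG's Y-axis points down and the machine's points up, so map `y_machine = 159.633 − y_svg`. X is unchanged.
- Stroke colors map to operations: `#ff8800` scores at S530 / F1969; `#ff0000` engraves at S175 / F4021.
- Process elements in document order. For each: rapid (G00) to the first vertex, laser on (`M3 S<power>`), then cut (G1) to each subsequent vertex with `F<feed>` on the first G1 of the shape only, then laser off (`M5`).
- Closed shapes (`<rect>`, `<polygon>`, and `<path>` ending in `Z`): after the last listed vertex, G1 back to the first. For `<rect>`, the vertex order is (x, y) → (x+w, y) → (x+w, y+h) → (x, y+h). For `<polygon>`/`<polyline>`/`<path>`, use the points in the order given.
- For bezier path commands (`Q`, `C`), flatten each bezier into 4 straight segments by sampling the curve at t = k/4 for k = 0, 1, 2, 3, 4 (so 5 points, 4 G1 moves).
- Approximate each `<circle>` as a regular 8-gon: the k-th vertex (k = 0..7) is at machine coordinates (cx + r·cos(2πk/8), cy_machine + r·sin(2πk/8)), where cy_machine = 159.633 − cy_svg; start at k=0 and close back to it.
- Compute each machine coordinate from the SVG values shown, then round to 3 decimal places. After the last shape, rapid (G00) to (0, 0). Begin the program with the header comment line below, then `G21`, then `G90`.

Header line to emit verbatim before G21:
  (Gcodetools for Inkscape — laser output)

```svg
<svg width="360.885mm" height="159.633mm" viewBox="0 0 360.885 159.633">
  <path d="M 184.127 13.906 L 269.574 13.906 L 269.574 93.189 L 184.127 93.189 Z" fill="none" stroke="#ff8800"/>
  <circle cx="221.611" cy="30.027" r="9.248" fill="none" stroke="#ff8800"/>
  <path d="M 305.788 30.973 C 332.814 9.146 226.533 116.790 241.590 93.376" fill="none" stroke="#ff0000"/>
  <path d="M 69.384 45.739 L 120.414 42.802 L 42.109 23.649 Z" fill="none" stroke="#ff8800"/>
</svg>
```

viewBox `0 0 360.885 159.633` with mm width/height → 1 unit = 1 mm. Flip: y_m = 159.633 − y_svg.

**Shape 1** — `<path>` rectangle, stroke `#ff8800` → score (S530, F1969). Machine vertices: (184.127,145.727) → (269.574,145.727) → (269.574,66.444) → (184.127,66.444) → (184.127,145.727). Closed: final G1 returns to the first vertex.

**Shape 2** — `<circle>` circle, stroke `#ff8800` → score (S530, F1969). Machine vertices: (230.859,129.606) → (228.150,136.145) → (221.611,138.854) → (215.072,136.145) → (212.363,129.606) → (215.072,123.067) → (221.611,120.358) → (228.150,123.067) → (230.859,129.606). Closed: final G1 returns to the first vertex.

**Shape 3** — `<path>` cubic bezier, stroke `#ff0000` → engrave (S175, F4021). Control points (SVG): P0=(305.788,30.973), P1=(332.814,9.146), P2=(226.533,116.790), P3=(241.590,93.376); sampled at t=k/4. Machine vertices: (305.788,128.660) → (305.041,124.825) → (278.177,96.863) → (249.069,69.199) → (241.590,66.257). Open path.

**Shape 4** — `<path>` closed polygon, stroke `#ff8800` → score (S530, F1969). Machine vertices: (69.384,113.894) → (120.414,116.831) → (42.109,135.984) → (69.384,113.894). Closed: final G1 returns to the first vertex.

(Gcodetools for Inkscape — laser output)
G21
G90
G00 X184.127 Y145.727
M3 S530
G1 X269.574 Y145.727 F1969
G1 X269.574 Y66.444
G1 X184.127 Y66.444
G1 X184.127 Y145.727
M5
G00 X230.859 Y129.606
M3 S530
G1 X228.150 Y136.145 F1969
G1 X221.611 Y138.854
G1 X215.072 Y136.145
G1 X212.363 Y129.606
G1 X215.072 Y123.067
G1 X221.611 Y120.358
G1 X228.150 Y123.067
G1 X230.859 Y129.606
M5
G00 X305.788 Y128.660
M3 S175
G1 X305.041 Y124.825 F4021
G1 X278.177 Y96.863
G1 X249.069 Y69.199
G1 X241.590 Y66.257
M5
G00 X69.384 Y113.894
M3 S530
G1 X120.414 Y116.831 F1969
G1 X42.109 Y135.984
G1 X69.384 Y113.894
M5
G00 X0.000 Y0.000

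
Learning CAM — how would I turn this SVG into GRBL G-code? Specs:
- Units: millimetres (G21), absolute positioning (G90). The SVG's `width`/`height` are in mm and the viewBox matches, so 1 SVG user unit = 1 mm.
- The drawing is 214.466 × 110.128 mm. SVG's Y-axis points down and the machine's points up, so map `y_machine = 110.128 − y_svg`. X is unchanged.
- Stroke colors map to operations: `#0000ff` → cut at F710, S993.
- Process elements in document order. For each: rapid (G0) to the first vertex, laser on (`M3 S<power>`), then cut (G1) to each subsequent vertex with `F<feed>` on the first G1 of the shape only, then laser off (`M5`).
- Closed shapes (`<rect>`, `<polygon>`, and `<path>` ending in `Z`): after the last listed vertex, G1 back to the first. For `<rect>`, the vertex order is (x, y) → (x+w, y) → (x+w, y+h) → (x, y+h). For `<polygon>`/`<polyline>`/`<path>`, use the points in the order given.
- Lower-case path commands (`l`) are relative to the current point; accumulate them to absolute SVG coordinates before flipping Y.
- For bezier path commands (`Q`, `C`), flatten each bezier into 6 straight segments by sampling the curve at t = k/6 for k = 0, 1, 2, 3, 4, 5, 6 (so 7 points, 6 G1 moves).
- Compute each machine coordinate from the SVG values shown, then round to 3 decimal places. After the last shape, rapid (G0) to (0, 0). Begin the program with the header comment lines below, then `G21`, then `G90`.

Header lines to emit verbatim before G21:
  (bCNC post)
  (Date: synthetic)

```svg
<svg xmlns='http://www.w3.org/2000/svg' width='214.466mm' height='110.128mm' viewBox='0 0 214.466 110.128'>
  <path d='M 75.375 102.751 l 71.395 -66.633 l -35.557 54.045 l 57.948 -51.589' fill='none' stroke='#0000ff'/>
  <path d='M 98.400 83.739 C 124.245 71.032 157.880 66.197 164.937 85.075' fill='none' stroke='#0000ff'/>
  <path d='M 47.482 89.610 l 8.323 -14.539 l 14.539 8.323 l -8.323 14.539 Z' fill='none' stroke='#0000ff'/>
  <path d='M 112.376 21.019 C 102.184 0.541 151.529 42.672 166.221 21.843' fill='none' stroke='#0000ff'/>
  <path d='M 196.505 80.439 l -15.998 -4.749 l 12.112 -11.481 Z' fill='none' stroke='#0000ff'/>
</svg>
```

(bCNC post)
(Date: synthetic)
G21
G90
G0 X75.375 Y7.377
M3 S993
G1 X146.770 Y74.010 F710
G1 X111.213 Y19.965
G1 X169.161 Y71.554
M5
G0 X98.400 Y26.389
M3 S993
G1 X111.813 Y32.013 F710
G1 X125.569 Y35.885
G1 X138.714 Y37.565
G1 X150.294 Y36.613
G1 X159.353 Y32.589
G1 X164.937 Y25.053
M5
G0 X47.482 Y20.518
M3 S993
G1 X55.805 Y35.057 F710
G1 X70.344 Y26.734
G1 X62.021 Y12.195
G1 X47.482 Y20.518
M5
G0 X112.376 Y89.109
M3 S993
G1 X111.805 Y94.712 F710
G1 X118.541 Y93.368
G1 X129.967 Y88.565
G1 X143.467 Y83.792
G1 X156.423 Y82.536
G1 X166.221 Y88.285
M5
G0 X196.505 Y29.689
M3 S993
G1 X180.507 Y34.438 F710
G1 X192.619 Y45.919
G1 X196.505 Y29.689
M5
G0 X0.000 Y0.000

viewBox `0 0 214.466 110.128` with mm width/height → 1 unit = 1 mm. Flip: y_m = 110.128 − y_svg.

**Shape 1** — `<path>` open polyline, stroke `#0000ff` → cut (S993, F710). Machine vertices: (75.375,7.377) → (146.770,74.010) → (111.213,19.965) → (169.161,71.554). Open path.

**Shape 2** — `<path>` cubic bezier, stroke `#0000ff` → cut (S993, F710). Control points (SVG): P0=(98.400,83.739), P1=(124.245,71.032), P2=(157.880,66.197), P3=(164.937,85.075); sampled at t=k/6. Machine vertices: (98.400,26.389) → (111.813,32.013) → (125.569,35.885) → (138.714,37.565) → (150.294,36.613) → (159.353,32.589) → (164.937,25.053). Open path.

**Shape 3** — `<path>` regular polygon, stroke `#0000ff` → cut (S993, F710). Machine vertices: (47.482,20.518) → (55.805,35.057) → (70.344,26.734) → (62.021,12.195) → (47.482,20.518). Closed: final G1 returns to the first vertex.

**Shape 4** — `<path>` cubic bezier, stroke `#0000ff` → cut (S993, F710). Control points (SVG): P0=(112.376,21.019), P1=(102.184,0.541), P2=(151.529,42.672), P3=(166.221,21.843); sampled at t=k/6. Machine vertices: (112.376,89.109) → (111.805,94.712) → (118.541,93.368) → (129.967,88.565) → (143.467,83.792) → (156.423,82.536) → (166.221,88.285). Open path.

**Shape 5** — `<path>` regular polygon, stroke `#0000ff` → cut (S993, F710). Machine vertices: (196.505,29.689) → (180.507,34.438) → (192.619,45.919) → (196.505,29.689). Closed: final G1 returns to the first vertex.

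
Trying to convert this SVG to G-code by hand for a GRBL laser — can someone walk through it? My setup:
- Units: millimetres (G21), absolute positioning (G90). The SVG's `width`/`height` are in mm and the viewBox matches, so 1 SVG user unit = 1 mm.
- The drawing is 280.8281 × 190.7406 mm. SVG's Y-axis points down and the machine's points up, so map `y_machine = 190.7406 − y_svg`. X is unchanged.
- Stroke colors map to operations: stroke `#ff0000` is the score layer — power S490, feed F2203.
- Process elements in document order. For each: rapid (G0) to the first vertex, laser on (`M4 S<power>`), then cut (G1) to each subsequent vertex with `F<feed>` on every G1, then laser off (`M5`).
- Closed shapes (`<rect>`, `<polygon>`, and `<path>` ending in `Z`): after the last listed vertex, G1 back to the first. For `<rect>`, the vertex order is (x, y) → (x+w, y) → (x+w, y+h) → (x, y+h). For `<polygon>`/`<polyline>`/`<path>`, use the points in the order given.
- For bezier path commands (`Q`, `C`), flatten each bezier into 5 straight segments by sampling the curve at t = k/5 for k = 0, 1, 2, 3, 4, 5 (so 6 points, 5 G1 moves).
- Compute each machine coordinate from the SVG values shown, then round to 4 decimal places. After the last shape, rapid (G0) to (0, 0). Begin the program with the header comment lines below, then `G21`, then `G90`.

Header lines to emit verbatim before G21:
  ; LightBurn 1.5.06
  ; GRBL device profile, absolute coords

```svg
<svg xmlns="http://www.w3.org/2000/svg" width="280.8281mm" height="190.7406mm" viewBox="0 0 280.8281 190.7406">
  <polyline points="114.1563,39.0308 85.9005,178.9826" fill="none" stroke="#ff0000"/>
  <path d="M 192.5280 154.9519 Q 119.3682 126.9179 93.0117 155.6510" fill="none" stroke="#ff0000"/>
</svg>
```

1 u = 1 mm; y_m = 190.7406 − y.

[1] `<polyline>` line segment, #ff0000→score S490 F2203: (114.1563,151.7098) → (85.9005,11.7580)

[2] `<path>` quadratic bezier, #ff0000→score S490 F2203: (192.5280,35.7887) → (165.1362,44.7316) → (141.4887,49.1332) → (121.5854,48.9933) → (105.4264,44.3122) → (93.0117,35.0896)

; LightBurn 1.5.06
; GRBL device profile, absolute coords
G21
G90
G0 X114.1563 Y151.7098
M4 S490
G1 X85.9005 Y11.7580 F2203
M5
G0 X192.5280 Y35.7887
M4 S490
G1 X165.1362 Y44.7316 F2203
G1 X141.4887 Y49.1332 F2203
G1 X121.5854 Y48.9933 F2203
G1 X105.4264 Y44.3122 F2203
G1 X93.0117 Y35.0896 F2203
M5
G0 X0.0000 Y0.0000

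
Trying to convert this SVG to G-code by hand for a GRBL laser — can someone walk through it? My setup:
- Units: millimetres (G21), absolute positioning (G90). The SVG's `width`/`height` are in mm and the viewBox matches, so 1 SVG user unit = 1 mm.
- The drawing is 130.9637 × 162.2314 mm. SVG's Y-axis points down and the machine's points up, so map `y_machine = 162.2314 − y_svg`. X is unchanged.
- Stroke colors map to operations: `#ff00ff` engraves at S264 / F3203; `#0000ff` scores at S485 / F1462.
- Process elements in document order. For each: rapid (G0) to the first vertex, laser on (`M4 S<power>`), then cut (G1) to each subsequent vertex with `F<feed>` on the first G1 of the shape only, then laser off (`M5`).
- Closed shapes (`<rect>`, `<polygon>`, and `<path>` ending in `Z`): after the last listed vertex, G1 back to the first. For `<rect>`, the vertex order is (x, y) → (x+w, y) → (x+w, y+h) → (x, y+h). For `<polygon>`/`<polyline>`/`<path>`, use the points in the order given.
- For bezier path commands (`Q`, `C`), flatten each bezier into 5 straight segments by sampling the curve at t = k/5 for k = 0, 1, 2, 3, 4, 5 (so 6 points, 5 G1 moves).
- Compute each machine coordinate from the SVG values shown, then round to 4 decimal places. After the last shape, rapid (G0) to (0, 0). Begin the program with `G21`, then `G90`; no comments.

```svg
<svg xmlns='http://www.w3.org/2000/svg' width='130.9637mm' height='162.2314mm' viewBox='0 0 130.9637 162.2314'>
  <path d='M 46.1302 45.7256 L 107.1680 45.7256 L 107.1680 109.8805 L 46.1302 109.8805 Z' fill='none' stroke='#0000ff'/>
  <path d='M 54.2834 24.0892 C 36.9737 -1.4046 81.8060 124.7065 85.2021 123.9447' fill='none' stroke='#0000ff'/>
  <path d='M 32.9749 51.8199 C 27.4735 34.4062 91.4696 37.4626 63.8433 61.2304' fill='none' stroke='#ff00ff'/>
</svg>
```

G21
G90
G0 X46.1302 Y116.5058
M4 S485
G1 X107.1680 Y116.5058 F1462
G1 X107.1680 Y52.3509
G1 X46.1302 Y52.3509
G1 X46.1302 Y116.5058
M5
G0 X54.2834 Y138.1422
M4 S485
G1 X50.5260 Y137.4737 F1462
G1 X56.7109 Y113.7870
G1 X67.8664 Y80.4490
G1 X79.0207 Y50.8265
G1 X85.2021 Y38.2867
M5
G0 X32.9749 Y110.4115
M4 S264
G1 X36.7248 Y118.4014 F3203
G1 X49.4203 Y121.4668
G1 X63.3278 Y119.5963
G1 X70.7134 Y112.7782
G1 X63.8433 Y101.0010
M5
G0 X0.0000 Y0.0000

viewBox `0 0 130.9637 162.2314` with mm width/height → 1 unit = 1 mm. Flip: y_m = 162.2314 − y_svg.

**Shape 1** — `<path>` rectangle, stroke `#0000ff` → score (S485, F1462). Machine vertices: (46.1302,116.5058) → (107.1680,116.5058) → (107.1680,52.3509) → (46.1302,52.3509) → (46.1302,116.5058). Closed: final G1 returns to the first vertex.

**Shape 2** — `<path>` cubic bezier, stroke `#0000ff` → score (S485, F1462). Control points (SVG): P0=(54.2834,24.0892), P1=(36.9737,-1.4046), P2=(81.8060,124.7065), P3=(85.2021,123.9447); sampled at t=k/5. Machine vertices: (54.2834,138.1422) → (50.5260,137.4737) → (56.7109,113.7870) → (67.8664,80.4490) → (79.0207,50.8265) → (85.2021,38.2867). Open path.

**Shape 3** — `<path>` cubic bezier, stroke `#ff00ff` → engrave (S264, F3203). Control points (SVG): P0=(32.9749,51.8199), P1=(27.4735,34.4062), P2=(91.4696,37.4626), P3=(63.8433,61.2304); sampled at t=k/5. Machine vertices: (32.9749,110.4115) → (36.7248,118.4014) → (49.4203,121.4668) → (63.3278,119.5963) → (70.7134,112.7782) → (63.8433,101.0010). Open path.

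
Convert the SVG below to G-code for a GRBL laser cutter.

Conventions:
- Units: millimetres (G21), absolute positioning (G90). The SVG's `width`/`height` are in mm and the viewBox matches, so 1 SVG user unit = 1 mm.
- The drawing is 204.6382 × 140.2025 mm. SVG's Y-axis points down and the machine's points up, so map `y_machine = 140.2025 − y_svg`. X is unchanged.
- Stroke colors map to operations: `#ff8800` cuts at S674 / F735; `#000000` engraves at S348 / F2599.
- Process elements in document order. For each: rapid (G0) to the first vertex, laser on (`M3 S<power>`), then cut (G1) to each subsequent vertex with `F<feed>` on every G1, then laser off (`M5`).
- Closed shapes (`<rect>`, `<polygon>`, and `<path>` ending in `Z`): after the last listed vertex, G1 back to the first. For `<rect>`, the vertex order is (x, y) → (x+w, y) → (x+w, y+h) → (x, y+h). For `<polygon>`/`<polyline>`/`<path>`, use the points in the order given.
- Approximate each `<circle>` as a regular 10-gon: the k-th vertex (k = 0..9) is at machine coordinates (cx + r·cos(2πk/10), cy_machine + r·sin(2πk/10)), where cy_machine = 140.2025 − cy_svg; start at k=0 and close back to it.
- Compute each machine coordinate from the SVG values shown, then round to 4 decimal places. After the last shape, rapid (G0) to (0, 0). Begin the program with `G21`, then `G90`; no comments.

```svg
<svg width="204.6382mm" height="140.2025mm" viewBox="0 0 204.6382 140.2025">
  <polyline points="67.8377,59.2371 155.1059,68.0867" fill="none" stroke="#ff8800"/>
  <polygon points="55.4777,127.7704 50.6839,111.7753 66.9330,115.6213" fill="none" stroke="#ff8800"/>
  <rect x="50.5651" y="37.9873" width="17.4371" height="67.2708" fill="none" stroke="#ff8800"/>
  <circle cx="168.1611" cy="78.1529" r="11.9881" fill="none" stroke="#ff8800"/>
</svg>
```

1 u = 1 mm; y_m = 140.2025 − y.

[1] `<polyline>` line segment, #ff8800→cut S674 F735: (67.8377,80.9654) → (155.1059,72.1158)

[2] `<polygon>` regular polygon, #ff8800→cut S674 F735: (55.4777,12.4321) → (50.6839,28.4272) → (66.9330,24.5812) → (55.4777,12.4321) (closed)

[3] `<rect>` rectangle, #ff8800→cut S674 F735: (50.5651,102.2152) → (68.0022,102.2152) → (68.0022,34.9444) → (50.5651,34.9444) → (50.5651,102.2152) (closed)

[4] `<circle>` circle, #ff8800→cut S674 F735: (180.1492,62.0496) → (177.8597,69.0960) → (171.8656,73.4510) → (164.4566,73.4510) → (158.4625,69.0960) → (156.1730,62.0496) → (158.4625,55.0032) → (164.4566,50.6482) → (171.8656,50.6482) → (177.8597,55.0032) → (180.1492,62.0496) (closed)

G21
G90
G0 X67.8377 Y80.9654
M3 S674
G1 X155.1059 Y72.1158 F735
M5
G0 X55.4777 Y12.4321
M3 S674
G1 X50.6839 Y28.4272 F735
G1 X66.9330 Y24.5812 F735
G1 X55.4777 Y12.4321 F735
M5
G0 X50.5651 Y102.2152
M3 S674
G1 X68.0022 Y102.2152 F735
G1 X68.0022 Y34.9444 F735
G1 X50.5651 Y34.9444 F735
G1 X50.5651 Y102.2152 F735
M5
G0 X180.1492 Y62.0496
M3 S674
G1 X177.8597 Y69.0960 F735
G1 X171.8656 Y73.4510 F735
G1 X164.4566 Y73.4510 F735
G1 X158.4625 Y69.0960 F735
G1 X156.1730 Y62.0496 F735
G1 X158.4625 Y55.0032 F735
G1 X164.4566 Y50.6482 F735
G1 X171.8656 Y50.6482 F735
G1 X177.8597 Y55.0032 F735
G1 X180.1492 Y62.0496 F735
M5
G0 X0.0000 Y0.0000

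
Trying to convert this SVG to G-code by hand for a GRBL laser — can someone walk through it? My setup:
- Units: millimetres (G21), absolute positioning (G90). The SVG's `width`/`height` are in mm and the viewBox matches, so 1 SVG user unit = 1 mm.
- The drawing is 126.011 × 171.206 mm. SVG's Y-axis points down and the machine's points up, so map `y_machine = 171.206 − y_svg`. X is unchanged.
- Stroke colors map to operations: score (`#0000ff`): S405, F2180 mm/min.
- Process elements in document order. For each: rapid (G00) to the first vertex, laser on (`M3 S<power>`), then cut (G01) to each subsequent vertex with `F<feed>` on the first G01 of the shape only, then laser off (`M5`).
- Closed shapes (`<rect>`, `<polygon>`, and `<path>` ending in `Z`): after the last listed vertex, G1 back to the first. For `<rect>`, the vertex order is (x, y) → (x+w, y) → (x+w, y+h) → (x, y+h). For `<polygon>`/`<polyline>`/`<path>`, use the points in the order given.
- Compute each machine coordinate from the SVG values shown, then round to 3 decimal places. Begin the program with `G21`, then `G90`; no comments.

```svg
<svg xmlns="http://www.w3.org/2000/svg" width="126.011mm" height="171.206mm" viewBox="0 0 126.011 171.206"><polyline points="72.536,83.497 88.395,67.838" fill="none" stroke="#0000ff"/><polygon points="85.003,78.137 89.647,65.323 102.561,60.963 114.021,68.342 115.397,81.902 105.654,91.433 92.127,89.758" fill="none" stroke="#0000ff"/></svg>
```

G21
G90
G00 X72.536 Y87.709
M3 S405
G01 X88.395 Y103.368 F2180
M5
G00 X85.003 Y93.069
M3 S405
G01 X89.647 Y105.883 F2180
G01 X102.561 Y110.243
G01 X114.021 Y102.864
G01 X115.397 Y89.304
G01 X105.654 Y79.773
G01 X92.127 Y81.448
G01 X85.003 Y93.069
M5

Since the viewBox matches the mm dimensions, user units are millimetres directly. The only transform is the Y-flip y_m = 171.206 − y_svg.

Shape 1 is a line segment drawn with `<polyline>`. Its stroke #0000ff means score at S405, F2180. After flipping Y the toolpath is (72.536,87.709) → (88.395,103.368).

Shape 2 is a regular polygon drawn with `<polygon>`. Its stroke #0000ff means score at S405, F2180. After flipping Y the toolpath is (85.003,93.069) → (89.647,105.883) → (102.561,110.243) → (114.021,102.864) → (115.397,89.304) → (105.654,79.773) → (92.127,81.448) → (85.003,93.069), returning to the start.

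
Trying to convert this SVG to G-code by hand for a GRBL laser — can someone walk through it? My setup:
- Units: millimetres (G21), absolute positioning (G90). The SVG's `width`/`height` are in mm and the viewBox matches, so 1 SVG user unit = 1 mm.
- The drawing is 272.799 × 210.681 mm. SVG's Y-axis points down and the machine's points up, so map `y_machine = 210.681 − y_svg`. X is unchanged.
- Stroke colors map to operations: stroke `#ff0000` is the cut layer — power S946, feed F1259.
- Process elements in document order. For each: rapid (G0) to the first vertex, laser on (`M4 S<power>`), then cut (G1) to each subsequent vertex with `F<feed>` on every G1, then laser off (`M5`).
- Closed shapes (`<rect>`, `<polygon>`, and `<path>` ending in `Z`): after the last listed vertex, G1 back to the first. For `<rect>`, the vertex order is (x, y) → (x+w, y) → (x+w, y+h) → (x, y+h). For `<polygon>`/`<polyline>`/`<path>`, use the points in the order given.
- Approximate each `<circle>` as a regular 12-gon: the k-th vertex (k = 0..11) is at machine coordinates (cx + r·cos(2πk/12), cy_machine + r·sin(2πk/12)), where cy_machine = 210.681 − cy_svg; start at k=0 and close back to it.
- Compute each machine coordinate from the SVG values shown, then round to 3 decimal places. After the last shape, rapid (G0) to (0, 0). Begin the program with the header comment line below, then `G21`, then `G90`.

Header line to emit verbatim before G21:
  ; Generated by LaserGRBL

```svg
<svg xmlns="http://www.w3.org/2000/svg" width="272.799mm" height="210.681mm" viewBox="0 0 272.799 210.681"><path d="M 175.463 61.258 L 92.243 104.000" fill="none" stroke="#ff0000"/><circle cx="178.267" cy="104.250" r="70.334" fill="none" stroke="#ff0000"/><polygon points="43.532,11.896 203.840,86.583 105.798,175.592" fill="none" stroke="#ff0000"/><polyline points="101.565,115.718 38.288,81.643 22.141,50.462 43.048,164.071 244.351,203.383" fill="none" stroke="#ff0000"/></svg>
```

; Generated by LaserGRBL
G21
G90
G0 X175.463 Y149.423
M4 S946
G1 X92.243 Y106.681 F1259
M5
G0 X248.601 Y106.431
M4 S946
G1 X239.178 Y141.598 F1259
G1 X213.434 Y167.342 F1259
G1 X178.267 Y176.765 F1259
G1 X143.100 Y167.342 F1259
G1 X117.356 Y141.598 F1259
G1 X107.933 Y106.431 F1259
G1 X117.356 Y71.264 F1259
G1 X143.100 Y45.520 F1259
G1 X178.267 Y36.097 F1259
G1 X213.434 Y45.520 F1259
G1 X239.178 Y71.264 F1259
G1 X248.601 Y106.431 F1259
M5
G0 X43.532 Y198.785
M4 S946
G1 X203.840 Y124.098 F1259
G1 X105.798 Y35.089 F1259
G1 X43.532 Y198.785 F1259
M5
G0 X101.565 Y94.963
M4 S946
G1 X38.288 Y129.038 F1259
G1 X22.141 Y160.219 F1259
G1 X43.048 Y46.610 F1259
G1 X244.351 Y7.298 F1259
M5
G0 X0.000 Y0.000

Since the viewBox matches the mm dimensions, user units are millimetres directly. The only transform is the Y-flip y_m = 210.681 − y_svg.

Shape 1 is a line segment drawn with `<path>`. Its stroke #ff0000 means cut at S946, F1259. After flipping Y the toolpath is (175.463,149.423) → (92.243,106.681).

Shape 2 is a circle drawn with `<circle>`. Its stroke #ff0000 means cut at S946, F1259. After flipping Y the toolpath is (248.601,106.431) → (239.178,141.598) → (213.434,167.342) → (178.267,176.765) → (143.100,167.342) → (117.356,141.598) → (107.933,106.431) → (117.356,71.264) → (143.100,45.520) → (178.267,36.097) → (213.434,45.520) → (239.178,71.264) → (248.601,106.431), returning to the start.

Shape 3 is a closed polygon drawn with `<polygon>`. Its stroke #ff0000 means cut at S946, F1259. After flipping Y the toolpath is (43.532,198.785) → (203.840,124.098) → (105.798,35.089) → (43.532,198.785), returning to the start.

Shape 4 is a open polyline drawn with `<polyline>`. Its stroke #ff0000 means cut at S946, F1259. After flipping Y the toolpath is (101.565,94.963) → (38.288,129.038) → (22.141,160.219) → (43.048,46.610) → (244.351,7.298).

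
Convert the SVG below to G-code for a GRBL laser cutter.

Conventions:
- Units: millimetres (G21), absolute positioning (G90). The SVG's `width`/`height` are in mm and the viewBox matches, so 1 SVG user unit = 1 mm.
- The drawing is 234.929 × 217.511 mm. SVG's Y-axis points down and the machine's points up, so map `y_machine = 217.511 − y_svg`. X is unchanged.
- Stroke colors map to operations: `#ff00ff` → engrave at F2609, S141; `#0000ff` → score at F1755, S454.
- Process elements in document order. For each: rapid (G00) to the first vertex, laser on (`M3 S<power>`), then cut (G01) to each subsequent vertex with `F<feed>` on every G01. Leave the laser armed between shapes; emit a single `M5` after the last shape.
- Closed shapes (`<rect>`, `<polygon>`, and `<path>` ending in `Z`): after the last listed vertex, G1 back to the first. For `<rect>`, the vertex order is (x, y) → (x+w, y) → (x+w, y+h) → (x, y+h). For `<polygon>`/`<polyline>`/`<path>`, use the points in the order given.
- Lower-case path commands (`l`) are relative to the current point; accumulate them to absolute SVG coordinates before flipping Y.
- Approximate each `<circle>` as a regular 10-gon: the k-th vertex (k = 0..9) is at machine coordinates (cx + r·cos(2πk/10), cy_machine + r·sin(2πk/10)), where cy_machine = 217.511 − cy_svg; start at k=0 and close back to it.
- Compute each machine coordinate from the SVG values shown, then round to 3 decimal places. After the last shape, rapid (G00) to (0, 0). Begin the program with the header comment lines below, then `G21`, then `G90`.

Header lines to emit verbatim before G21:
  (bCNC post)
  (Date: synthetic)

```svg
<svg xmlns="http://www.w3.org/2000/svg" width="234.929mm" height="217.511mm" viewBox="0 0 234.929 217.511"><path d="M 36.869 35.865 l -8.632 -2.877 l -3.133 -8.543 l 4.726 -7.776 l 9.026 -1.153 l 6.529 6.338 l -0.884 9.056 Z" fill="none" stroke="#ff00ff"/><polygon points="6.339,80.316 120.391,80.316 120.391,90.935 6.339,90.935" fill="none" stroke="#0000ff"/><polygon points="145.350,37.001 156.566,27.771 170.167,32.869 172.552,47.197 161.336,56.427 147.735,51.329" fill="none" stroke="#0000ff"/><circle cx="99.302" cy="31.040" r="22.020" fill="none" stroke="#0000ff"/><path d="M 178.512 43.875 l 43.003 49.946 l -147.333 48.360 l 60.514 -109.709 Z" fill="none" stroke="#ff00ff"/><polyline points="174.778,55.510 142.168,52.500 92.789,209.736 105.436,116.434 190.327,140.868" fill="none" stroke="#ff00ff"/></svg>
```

1 u = 1 mm; y_m = 217.511 − y.

[1] `<path>` regular polygon, #ff00ff→engrave S141 F2609: (36.869,181.646) → (28.237,184.523) → (25.104,193.066) → (29.830,200.842) → (38.856,201.995) → (45.385,195.657) → (44.501,186.601) → (36.869,181.646) (closed)

[2] `<polygon>` rectangle, #0000ff→score S454 F1755: (6.339,137.195) → (120.391,137.195) → (120.391,126.576) → (6.339,126.576) → (6.339,137.195) (closed)

[3] `<polygon>` regular polygon, #0000ff→score S454 F1755: (145.350,180.510) → (156.566,189.740) → (170.167,184.642) → (172.552,170.314) → (161.336,161.084) → (147.735,166.182) → (145.350,180.510) (closed)

[4] `<circle>` circle, #0000ff→score S454 F1755: (121.322,186.471) → (117.117,199.414) → (106.107,207.413) → (92.497,207.413) → (81.487,199.414) → (77.282,186.471) → (81.487,173.528) → (92.497,165.529) → (106.107,165.529) → (117.117,173.528) → (121.322,186.471) (closed)

[5] `<path>` closed polygon, #ff00ff→engrave S141 F2609: (178.512,173.636) → (221.515,123.690) → (74.182,75.330) → (134.696,185.039) → (178.512,173.636) (closed)

[6] `<polyline>` open polyline, #ff00ff→engrave S141 F2609: (174.778,162.001) → (142.168,165.011) → (92.789,7.775) → (105.436,101.077) → (190.327,76.643)

(bCNC post)
(Date: synthetic)
G21
G90
G00 X36.869 Y181.646
M3 S141
G01 X28.237 Y184.523 F2609
G01 X25.104 Y193.066 F2609
G01 X29.830 Y200.842 F2609
G01 X38.856 Y201.995 F2609
G01 X45.385 Y195.657 F2609
G01 X44.501 Y186.601 F2609
G01 X36.869 Y181.646 F2609
G00 X6.339 Y137.195
M3 S454
G01 X120.391 Y137.195 F1755
G01 X120.391 Y126.576 F1755
G01 X6.339 Y126.576 F1755
G01 X6.339 Y137.195 F1755
G00 X145.350 Y180.510
M3 S454
G01 X156.566 Y189.740 F1755
G01 X170.167 Y184.642 F1755
G01 X172.552 Y170.314 F1755
G01 X161.336 Y161.084 F1755
G01 X147.735 Y166.182 F1755
G01 X145.350 Y180.510 F1755
G00 X121.322 Y186.471
M3 S454
G01 X117.117 Y199.414 F1755
G01 X106.107 Y207.413 F1755
G01 X92.497 Y207.413 F1755
G01 X81.487 Y199.414 F1755
G01 X77.282 Y186.471 F1755
G01 X81.487 Y173.528 F1755
G01 X92.497 Y165.529 F1755
G01 X106.107 Y165.529 F1755
G01 X117.117 Y173.528 F1755
G01 X121.322 Y186.471 F1755
G00 X178.512 Y173.636
M3 S141
G01 X221.515 Y123.690 F2609
G01 X74.182 Y75.330 F2609
G01 X134.696 Y185.039 F2609
G01 X178.512 Y173.636 F2609
G00 X174.778 Y162.001
M3 S141
G01 X142.168 Y165.011 F2609
G01 X92.789 Y7.775 F2609
G01 X105.436 Y101.077 F2609
G01 X190.327 Y76.643 F2609
M5
G00 X0.000 Y0.000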